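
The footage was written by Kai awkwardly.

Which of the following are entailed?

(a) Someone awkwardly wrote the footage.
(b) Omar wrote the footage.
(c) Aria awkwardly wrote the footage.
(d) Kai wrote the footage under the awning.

(a) Entailed — this follows by dropping conjuncts from the writing event's description.
(b) Not entailed — the passage has Kai writing the footage, not Omar.
(c) Not entailed — the passage has Kai writing the footage, not Aria.
(d) Not entailed — 'under the awning' adds information not in the original event.

(a)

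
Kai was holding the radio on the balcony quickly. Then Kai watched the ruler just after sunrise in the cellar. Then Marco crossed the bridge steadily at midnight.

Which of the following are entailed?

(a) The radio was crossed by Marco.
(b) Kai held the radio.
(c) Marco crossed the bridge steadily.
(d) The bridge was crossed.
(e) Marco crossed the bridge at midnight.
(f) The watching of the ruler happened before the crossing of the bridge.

(b), (c), (d), (e), (f)

(a) Not entailed — Marco crossed the bridge, not the radio; the radio belongs to the holding event.
(b) Entailed — 'hold' is an activity; 'was holding' entails that some holding happened, so 'held' holds.
(c) Entailed — the original entails any weakening of itself; this just drops 'at midnight'.
(d) Entailed — the original entails any weakening of itself; this just drops 'at midnight', 'steadily' and generalizes the agent.
(e) Entailed — every conjunct here is already in the original crossing event.
(f) Entailed — the narrative places the watching before the crossing.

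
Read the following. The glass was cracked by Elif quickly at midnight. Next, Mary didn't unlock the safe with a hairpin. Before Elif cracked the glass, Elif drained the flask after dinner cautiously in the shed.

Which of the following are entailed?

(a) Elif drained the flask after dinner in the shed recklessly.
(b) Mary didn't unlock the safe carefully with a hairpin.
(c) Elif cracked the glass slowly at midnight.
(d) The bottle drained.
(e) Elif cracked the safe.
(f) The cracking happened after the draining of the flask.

(b), (f)

(a) Not entailed — 'recklessly' adds a manner not in (and inconsistent with) the original.
(b) Entailed — under negation, adding a further restriction is entailed: if no such unlocking event occurred, none occurred carefully either.
(c) Not entailed — 'slowly' adds a manner not in (and inconsistent with) the original.
(d) Not entailed — the flask is what drained, not the bottle.
(e) Not entailed — Elif cracked the glass, not the safe; the safe belongs to the unlocking event.
(f) Entailed — the narrative places the draining before the cracking.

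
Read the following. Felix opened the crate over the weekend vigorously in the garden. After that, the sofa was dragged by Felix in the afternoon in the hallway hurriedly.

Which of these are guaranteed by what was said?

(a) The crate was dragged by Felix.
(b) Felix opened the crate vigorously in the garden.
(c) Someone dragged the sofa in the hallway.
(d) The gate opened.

(a) Not entailed — Felix dragged the sofa, not the crate; the crate belongs to the opening event.
(b) Entailed — this follows by dropping conjuncts from the opening event's description.
(c) Entailed — the original entails any weakening of itself; this just drops 'hurriedly', 'in the afternoon' and generalizes the agent.
(d) Not entailed — the crate is what opened, not the gate.

(b), (c)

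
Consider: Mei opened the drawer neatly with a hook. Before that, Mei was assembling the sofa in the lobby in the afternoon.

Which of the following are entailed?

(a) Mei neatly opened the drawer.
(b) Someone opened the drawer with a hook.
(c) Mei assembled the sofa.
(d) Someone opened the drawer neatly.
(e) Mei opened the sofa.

(a) Entailed — the original entails any weakening of itself; this just drops 'with a hook'.
(b) Entailed — the original entails any weakening of itself; this just drops 'neatly' and generalizes the agent.
(c) Not entailed — 'was assembling' is progressive on an accomplishment; it does not entail the completed 'assembled'.
(d) Entailed — this follows by dropping conjuncts from the opening event's description.
(e) Not entailed — Mei opened the drawer, not the sofa; the sofa belongs to the assembling event.

(a), (b), (d)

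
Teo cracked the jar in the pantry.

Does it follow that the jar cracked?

'Teo cracked the jar' is the causative; it entails the inchoative 'the jar cracked'.

yes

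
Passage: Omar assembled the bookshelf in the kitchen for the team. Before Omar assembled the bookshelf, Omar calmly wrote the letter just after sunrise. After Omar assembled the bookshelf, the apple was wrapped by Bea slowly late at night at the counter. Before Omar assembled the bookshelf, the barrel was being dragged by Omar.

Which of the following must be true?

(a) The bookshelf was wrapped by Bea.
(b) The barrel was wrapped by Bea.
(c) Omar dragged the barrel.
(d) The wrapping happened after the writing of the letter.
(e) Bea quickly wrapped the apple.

(a) Not entailed — Bea wrapped the apple, not the bookshelf; the bookshelf belongs to the assembling event.
(b) Not entailed — Bea wrapped the apple, not the barrel; the barrel belongs to the dragging event.
(c) Entailed — 'drag' is an activity; 'was dragging' entails that some dragging happened, so 'dragged' holds.
(d) Entailed — the narrative places the writing before the wrapping.
(e) Not entailed — 'quickly' adds a manner not in (and inconsistent with) the original.

(c), (d)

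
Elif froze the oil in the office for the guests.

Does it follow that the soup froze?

no

Nothing is said about any soup; only the oil is affected.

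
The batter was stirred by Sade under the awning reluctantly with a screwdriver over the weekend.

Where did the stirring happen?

'under the awning' marks the location of the stirring event.

under the awning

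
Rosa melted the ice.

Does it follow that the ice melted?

'Rosa melted the ice' is the causative; it entails the inchoative 'the ice melted'.

yes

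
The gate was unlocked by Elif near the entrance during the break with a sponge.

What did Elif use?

'with a sponge' marks the instrument of the unlocking event.

a sponge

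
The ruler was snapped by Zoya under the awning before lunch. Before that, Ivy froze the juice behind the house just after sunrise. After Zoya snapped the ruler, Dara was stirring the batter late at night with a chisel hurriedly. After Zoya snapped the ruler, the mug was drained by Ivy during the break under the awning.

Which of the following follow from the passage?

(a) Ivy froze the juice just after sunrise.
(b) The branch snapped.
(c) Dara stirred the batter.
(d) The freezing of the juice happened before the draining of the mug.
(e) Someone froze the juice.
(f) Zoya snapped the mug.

(a), (c), (d), (e)

(a) Entailed — this follows by dropping conjuncts from the freezing event's description.
(b) Not entailed — the ruler is what snapped, not the branch.
(c) Entailed — 'stir' is an activity; 'was stirring' entails that some stirring happened, so 'stirred' holds.
(d) Entailed — the narrative places the freezing before the draining.
(e) Entailed — dropping 'behind the house', 'just after sunrise' and generalizing the agent leaves a sub-description the original still satisfies.
(f) Not entailed — Zoya snapped the ruler, not the mug; the mug belongs to the draining event.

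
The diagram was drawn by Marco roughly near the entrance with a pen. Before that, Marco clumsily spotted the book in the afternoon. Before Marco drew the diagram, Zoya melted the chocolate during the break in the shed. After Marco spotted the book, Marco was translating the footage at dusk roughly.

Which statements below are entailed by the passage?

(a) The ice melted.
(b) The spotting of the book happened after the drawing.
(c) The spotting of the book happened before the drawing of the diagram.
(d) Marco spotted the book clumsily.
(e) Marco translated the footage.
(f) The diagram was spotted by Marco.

(c), (d)

(a) Not entailed — the chocolate is what melted, not the ice.
(b) Not entailed — the narrative places the spotting before the drawing, not after.
(c) Entailed — the narrative places the spotting before the drawing.
(d) Entailed — the original entails any weakening of itself; this just drops 'in the afternoon'.
(e) Not entailed — 'was translating' is progressive on an accomplishment; it does not entail the completed 'translated'.
(f) Not entailed — Marco spotted the book, not the diagram; the diagram belongs to the drawing event.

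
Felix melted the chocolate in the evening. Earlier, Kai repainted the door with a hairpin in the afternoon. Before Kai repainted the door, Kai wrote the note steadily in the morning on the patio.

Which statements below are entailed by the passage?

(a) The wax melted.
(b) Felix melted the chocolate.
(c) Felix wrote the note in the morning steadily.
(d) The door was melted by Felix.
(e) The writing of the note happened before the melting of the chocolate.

(a) Not entailed — the chocolate is what melted, not the wax.
(b) Entailed — dropping 'in the evening' leaves a sub-description the original still satisfies.
(c) Not entailed — the passage has Kai writing the note, not Felix.
(d) Not entailed — Felix melted the chocolate, not the door; the door belongs to the repainting event.
(e) Entailed — the narrative places the writing before the melting.

(b), (e)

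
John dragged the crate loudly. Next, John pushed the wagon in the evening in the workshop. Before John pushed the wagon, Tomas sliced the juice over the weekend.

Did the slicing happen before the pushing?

yes

The narrative orders the slicing before the pushing.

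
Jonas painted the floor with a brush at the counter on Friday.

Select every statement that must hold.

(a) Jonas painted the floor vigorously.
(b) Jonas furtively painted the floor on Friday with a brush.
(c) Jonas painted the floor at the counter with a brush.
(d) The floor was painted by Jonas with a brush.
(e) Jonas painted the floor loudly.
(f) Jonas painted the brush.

(c), (d)

(a) Not entailed — 'vigorously' adds information not in the original event.
(b) Not entailed — 'furtively' adds information not in the original event.
(c) Entailed — every conjunct here is already in the original painting event.
(d) Entailed — the original entails any weakening of itself; this just drops 'at the counter', 'on Friday'.
(e) Not entailed — 'loudly' adds information not in the original event.
(f) Not entailed — the brush is the instrument, not what was painted.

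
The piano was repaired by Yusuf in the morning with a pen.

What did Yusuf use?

a pen

'with a pen' marks the instrument of the repairing event.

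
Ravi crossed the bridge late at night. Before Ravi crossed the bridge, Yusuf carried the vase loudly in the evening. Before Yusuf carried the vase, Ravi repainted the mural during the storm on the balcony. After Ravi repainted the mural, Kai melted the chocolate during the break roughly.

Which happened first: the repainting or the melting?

The connectives place the repainting before the melting.

the repainting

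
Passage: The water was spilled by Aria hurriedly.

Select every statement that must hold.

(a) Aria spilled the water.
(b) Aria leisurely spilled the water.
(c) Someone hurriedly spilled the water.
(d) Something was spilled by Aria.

(a), (c), (d)

(a) Entailed — dropping 'hurriedly' leaves a sub-description the original still satisfies.
(b) Not entailed — 'leisurely' adds a manner not in (and inconsistent with) the original.
(c) Entailed — this follows by dropping conjuncts from the spilling event's description.
(d) Entailed — every conjunct here is already in the original spilling event.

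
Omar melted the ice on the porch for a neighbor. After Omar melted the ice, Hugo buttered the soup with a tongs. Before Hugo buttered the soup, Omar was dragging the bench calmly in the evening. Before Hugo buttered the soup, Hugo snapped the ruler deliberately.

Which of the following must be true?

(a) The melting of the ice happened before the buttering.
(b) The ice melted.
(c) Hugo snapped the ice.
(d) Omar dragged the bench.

(a) Entailed — the narrative places the melting before the buttering.
(b) Entailed — 'Omar melted the ice' is causative; it entails the inchoative 'the ice melted'.
(c) Not entailed — Hugo snapped the ruler, not the ice; the ice belongs to the melting event.
(d) Entailed — 'drag' is an activity; 'was dragging' entails that some dragging happened, so 'dragged' holds.

(a), (b), (d)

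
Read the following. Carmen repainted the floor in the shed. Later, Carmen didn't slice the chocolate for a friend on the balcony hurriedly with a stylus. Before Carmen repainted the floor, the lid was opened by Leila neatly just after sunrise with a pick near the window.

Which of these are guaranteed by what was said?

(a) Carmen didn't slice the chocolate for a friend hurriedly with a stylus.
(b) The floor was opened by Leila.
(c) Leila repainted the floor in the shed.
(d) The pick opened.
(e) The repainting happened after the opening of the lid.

(a) Not entailed — dropping 'on the balcony' under negation is not valid — the original leaves open that Carmen sliced the chocolate some other way.
(b) Not entailed — Leila opened the lid, not the floor; the floor belongs to the repainting event.
(c) Not entailed — the passage has Carmen repainting the floor, not Leila.
(d) Not entailed — the lid is what opened, not the pick.
(e) Entailed — the narrative places the opening before the repainting.

(e)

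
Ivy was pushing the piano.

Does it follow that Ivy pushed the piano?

'push' is atelic; if Ivy was pushing the piano, then Ivy pushed the piano (for some time).

yes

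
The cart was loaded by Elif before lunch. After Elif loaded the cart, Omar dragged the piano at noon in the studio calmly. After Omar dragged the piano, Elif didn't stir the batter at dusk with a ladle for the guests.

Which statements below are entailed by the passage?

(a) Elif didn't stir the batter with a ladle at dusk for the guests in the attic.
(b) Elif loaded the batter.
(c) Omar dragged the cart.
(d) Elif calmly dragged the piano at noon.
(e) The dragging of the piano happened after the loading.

(a), (e)

(a) Entailed — under negation, adding a further restriction is entailed: if no such stirring event occurred, none occurred in the attic either.
(b) Not entailed — Elif loaded the cart, not the batter; the batter belongs to the stirring event.
(c) Not entailed — Omar dragged the piano, not the cart; the cart belongs to the loading event.
(d) Not entailed — the passage has Omar dragging the piano, not Elif.
(e) Entailed — the narrative places the loading before the dragging.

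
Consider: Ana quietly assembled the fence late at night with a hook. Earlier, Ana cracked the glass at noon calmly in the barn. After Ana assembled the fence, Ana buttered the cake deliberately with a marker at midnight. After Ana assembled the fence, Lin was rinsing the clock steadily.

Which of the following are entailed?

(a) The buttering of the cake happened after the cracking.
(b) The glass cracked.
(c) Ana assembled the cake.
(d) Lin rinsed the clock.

(a), (b), (d)

(a) Entailed — the narrative places the cracking before the buttering.
(b) Entailed — 'Ana cracked the glass' is causative; it entails the inchoative 'the glass cracked'.
(c) Not entailed — Ana assembled the fence, not the cake; the cake belongs to the buttering event.
(d) Entailed — 'rinse' is an activity; 'was rinsing' entails that some rinsing happened, so 'rinsed' holds.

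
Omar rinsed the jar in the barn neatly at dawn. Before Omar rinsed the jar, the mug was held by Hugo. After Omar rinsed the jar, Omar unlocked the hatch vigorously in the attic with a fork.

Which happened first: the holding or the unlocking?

the holding

The connectives place the holding before the unlocking.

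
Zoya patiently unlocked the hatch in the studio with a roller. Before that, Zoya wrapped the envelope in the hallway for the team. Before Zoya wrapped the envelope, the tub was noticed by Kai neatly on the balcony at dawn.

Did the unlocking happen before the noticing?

no

The narrative orders the noticing before the unlocking.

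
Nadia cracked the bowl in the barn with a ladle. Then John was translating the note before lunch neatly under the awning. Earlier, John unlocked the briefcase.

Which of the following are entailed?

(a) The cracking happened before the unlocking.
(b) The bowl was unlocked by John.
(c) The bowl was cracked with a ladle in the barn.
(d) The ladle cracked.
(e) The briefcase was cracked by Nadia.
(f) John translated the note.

(a) Not entailed — the narrative doesn't order the cracking relative to the unlocking.
(b) Not entailed — John unlocked the briefcase, not the bowl; the bowl belongs to the cracking event.
(c) Entailed — the original entails any weakening of itself; this just generalizes the agent.
(d) Not entailed — the bowl is what cracked, not the ladle.
(e) Not entailed — Nadia cracked the bowl, not the briefcase; the briefcase belongs to the unlocking event.
(f) Not entailed — 'was translating' is progressive on an accomplishment; it does not entail the completed 'translated'.

(c)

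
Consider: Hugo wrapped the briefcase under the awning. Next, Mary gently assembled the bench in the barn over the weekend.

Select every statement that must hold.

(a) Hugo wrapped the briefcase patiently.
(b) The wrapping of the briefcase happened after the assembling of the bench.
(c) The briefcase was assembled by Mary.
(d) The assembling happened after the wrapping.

(d)

(a) Not entailed — 'patiently' adds information not in the original event.
(b) Not entailed — the narrative places the wrapping before the assembling, not after.
(c) Not entailed — Mary assembled the bench, not the briefcase; the briefcase belongs to the wrapping event.
(d) Entailed — the narrative places the wrapping before the assembling.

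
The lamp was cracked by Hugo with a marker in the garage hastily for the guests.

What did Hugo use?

'with a marker' marks the instrument of the cracking event.

a marker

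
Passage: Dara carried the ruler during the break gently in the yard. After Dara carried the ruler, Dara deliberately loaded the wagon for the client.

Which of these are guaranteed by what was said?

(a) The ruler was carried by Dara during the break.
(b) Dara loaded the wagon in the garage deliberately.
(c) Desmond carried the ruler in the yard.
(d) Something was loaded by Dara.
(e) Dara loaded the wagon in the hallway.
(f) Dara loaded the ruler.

(a), (d)

(a) Entailed — every conjunct here is already in the original carrying event.
(b) Not entailed — 'in the garage' adds information not in the original event.
(c) Not entailed — the passage has Dara carrying the ruler, not Desmond.
(d) Entailed — dropping 'for the client', 'deliberately' and generalizing the patient leaves a sub-description the original still satisfies.
(e) Not entailed — 'in the hallway' adds information not in the original event.
(f) Not entailed — Dara loaded the wagon, not the ruler; the ruler belongs to the carrying event.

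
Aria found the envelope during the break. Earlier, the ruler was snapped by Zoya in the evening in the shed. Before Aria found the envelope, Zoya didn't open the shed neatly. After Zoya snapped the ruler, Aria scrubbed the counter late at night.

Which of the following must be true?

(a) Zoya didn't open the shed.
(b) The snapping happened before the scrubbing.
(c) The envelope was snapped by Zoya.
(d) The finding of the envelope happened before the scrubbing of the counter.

(b)

(a) Not entailed — dropping 'neatly' under negation is not valid — the original leaves open that Zoya opened the shed some other way.
(b) Entailed — the narrative places the snapping before the scrubbing.
(c) Not entailed — Zoya snapped the ruler, not the envelope; the envelope belongs to the finding event.
(d) Not entailed — the narrative doesn't order the finding relative to the scrubbing.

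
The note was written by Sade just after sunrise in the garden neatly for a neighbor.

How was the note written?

'neatly' marks the manner of the writing event.

neatly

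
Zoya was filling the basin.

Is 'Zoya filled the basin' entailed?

no

'was filling' is progressive; for an accomplishment like 'fill the basin', it doesn't entail completion.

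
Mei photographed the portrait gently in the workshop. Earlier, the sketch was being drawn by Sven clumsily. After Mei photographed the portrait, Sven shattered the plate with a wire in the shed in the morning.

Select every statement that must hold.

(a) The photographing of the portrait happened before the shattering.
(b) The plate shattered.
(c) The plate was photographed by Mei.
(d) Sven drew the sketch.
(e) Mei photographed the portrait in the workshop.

(a), (b), (e)

(a) Entailed — the narrative places the photographing before the shattering.
(b) Entailed — 'Sven shattered the plate' is causative; it entails the inchoative 'the plate shattered'.
(c) Not entailed — Mei photographed the portrait, not the plate; the plate belongs to the shattering event.
(d) Not entailed — 'was drawing' is progressive on an accomplishment; it does not entail the completed 'drew'.
(e) Entailed — every conjunct here is already in the original photographing event.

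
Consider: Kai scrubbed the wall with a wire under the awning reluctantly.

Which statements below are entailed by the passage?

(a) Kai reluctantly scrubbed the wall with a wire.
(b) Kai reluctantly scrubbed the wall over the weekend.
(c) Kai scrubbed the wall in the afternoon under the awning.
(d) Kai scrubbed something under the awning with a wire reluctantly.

(a), (d)

(a) Entailed — the original entails any weakening of itself; this just drops 'under the awning'.
(b) Not entailed — 'over the weekend' adds information not in the original event.
(c) Not entailed — 'in the afternoon' adds information not in the original event.
(d) Entailed — every conjunct here is already in the original scrubbing event.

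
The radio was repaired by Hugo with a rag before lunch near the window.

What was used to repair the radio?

a rag

'with a rag' marks the instrument of the repairing event.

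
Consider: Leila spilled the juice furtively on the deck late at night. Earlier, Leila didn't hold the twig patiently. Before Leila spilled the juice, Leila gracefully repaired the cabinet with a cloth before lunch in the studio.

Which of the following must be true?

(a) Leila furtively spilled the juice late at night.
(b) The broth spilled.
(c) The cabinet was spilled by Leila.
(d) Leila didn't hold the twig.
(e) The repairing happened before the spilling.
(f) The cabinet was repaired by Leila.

(a) Entailed — dropping 'on the deck' leaves a sub-description the original still satisfies.
(b) Not entailed — the juice is what spilled, not the broth.
(c) Not entailed — Leila spilled the juice, not the cabinet; the cabinet belongs to the repairing event.
(d) Not entailed — dropping 'patiently' under negation is not valid — the original leaves open that Leila held the twig some other way.
(e) Entailed — the narrative places the repairing before the spilling.
(f) Entailed — every conjunct here is already in the original repairing event.

(a), (e), (f)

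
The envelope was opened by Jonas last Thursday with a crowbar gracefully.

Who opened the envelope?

Jonas

'Jonas' marks the agent of the opening event.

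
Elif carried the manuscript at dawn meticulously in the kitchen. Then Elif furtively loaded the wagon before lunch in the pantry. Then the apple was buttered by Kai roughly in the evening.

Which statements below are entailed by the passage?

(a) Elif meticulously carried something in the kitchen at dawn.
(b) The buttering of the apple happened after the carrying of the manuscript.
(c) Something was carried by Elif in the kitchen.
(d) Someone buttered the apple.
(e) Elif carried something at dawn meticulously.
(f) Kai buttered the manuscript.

(a), (b), (c), (d), (e)

(a) Entailed — this follows by dropping conjuncts from the carrying event's description.
(b) Entailed — the narrative places the carrying before the buttering.
(c) Entailed — the original entails any weakening of itself; this just drops 'at dawn', 'meticulously' and generalizes the patient.
(d) Entailed — the original entails any weakening of itself; this just drops 'in the evening', 'roughly' and generalizes the agent.
(e) Entailed — every conjunct here is already in the original carrying event.
(f) Not entailed — Kai buttered the apple, not the manuscript; the manuscript belongs to the carrying event.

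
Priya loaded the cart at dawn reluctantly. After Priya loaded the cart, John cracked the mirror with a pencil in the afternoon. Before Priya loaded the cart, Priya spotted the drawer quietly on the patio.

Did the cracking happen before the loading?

no

The narrative orders the loading before the cracking.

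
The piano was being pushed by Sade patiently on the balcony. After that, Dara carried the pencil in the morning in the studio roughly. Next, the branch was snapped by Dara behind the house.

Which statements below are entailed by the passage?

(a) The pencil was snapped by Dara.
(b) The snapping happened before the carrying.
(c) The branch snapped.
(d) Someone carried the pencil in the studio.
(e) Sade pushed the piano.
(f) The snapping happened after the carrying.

(a) Not entailed — Dara snapped the branch, not the pencil; the pencil belongs to the carrying event.
(b) Not entailed — the narrative places the carrying before the snapping, not after.
(c) Entailed — 'Dara snapped the branch' is causative; it entails the inchoative 'the branch snapped'.
(d) Entailed — every conjunct here is already in the original carrying event.
(e) Entailed — 'push' is an activity; 'was pushing' entails that some pushing happened, so 'pushed' holds.
(f) Entailed — the narrative places the carrying before the snapping.

(c), (d), (e), (f)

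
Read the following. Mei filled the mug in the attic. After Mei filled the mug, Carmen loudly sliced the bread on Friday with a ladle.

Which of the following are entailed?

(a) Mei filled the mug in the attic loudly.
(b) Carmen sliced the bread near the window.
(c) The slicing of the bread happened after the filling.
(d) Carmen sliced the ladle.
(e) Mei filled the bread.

(c)

(a) Not entailed — 'loudly' adds information not in the original event.
(b) Not entailed — 'near the window' adds information not in the original event.
(c) Entailed — the narrative places the filling before the slicing.
(d) Not entailed — the ladle is the instrument, not what was sliced.
(e) Not entailed — Mei filled the mug, not the bread; the bread belongs to the slicing event.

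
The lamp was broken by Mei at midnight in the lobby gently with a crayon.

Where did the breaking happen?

in the lobby

'in the lobby' marks the location of the breaking event.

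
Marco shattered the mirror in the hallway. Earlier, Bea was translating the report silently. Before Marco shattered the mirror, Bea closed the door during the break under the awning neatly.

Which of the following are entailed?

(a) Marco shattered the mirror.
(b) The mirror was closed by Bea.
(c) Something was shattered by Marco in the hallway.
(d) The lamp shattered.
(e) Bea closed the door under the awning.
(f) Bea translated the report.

(a) Entailed — the original entails any weakening of itself; this just drops 'in the hallway'.
(b) Not entailed — Bea closed the door, not the mirror; the mirror belongs to the shattering event.
(c) Entailed — generalizing the patient leaves a sub-description the original still satisfies.
(d) Not entailed — the mirror is what shattered, not the lamp.
(e) Entailed — every conjunct here is already in the original closing event.
(f) Not entailed — 'was translating' is progressive on an accomplishment; it does not entail the completed 'translated'.

(a), (c), (e)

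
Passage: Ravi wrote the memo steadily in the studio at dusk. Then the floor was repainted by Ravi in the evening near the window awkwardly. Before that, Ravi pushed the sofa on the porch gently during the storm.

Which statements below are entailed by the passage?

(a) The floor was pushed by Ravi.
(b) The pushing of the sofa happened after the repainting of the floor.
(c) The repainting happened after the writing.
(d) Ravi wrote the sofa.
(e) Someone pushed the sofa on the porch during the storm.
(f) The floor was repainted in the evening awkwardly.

(a) Not entailed — Ravi pushed the sofa, not the floor; the floor belongs to the repainting event.
(b) Not entailed — the narrative places the pushing before the repainting, not after.
(c) Entailed — the narrative places the writing before the repainting.
(d) Not entailed — Ravi wrote the memo, not the sofa; the sofa belongs to the pushing event.
(e) Entailed — every conjunct here is already in the original pushing event.
(f) Entailed — this follows by dropping conjuncts from the repainting event's description.

(c), (e), (f)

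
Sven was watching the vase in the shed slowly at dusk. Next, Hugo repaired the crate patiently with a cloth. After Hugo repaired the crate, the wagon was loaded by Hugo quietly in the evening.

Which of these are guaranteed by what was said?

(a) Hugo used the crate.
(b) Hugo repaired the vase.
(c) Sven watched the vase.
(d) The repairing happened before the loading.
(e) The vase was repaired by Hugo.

(a) Not entailed — the crate is the patient, not an instrument — Hugo used a cloth.
(b) Not entailed — Hugo repaired the crate, not the vase; the vase belongs to the watching event.
(c) Entailed — 'watch' is an activity; 'was watching' entails that some watching happened, so 'watched' holds.
(d) Entailed — the narrative places the repairing before the loading.
(e) Not entailed — Hugo repaired the crate, not the vase; the vase belongs to the watching event.

(c), (d)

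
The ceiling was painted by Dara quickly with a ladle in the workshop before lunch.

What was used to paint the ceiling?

a ladle

'with a ladle' marks the instrument of the painting event.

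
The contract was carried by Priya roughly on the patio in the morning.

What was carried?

the contract

'the contract' marks the patient of the carrying event.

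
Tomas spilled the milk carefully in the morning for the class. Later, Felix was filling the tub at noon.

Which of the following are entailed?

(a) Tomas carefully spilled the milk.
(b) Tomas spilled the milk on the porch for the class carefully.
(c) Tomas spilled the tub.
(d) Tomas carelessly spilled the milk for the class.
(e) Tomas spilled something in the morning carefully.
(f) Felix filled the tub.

(a) Entailed — the original entails any weakening of itself; this just drops 'in the morning', 'for the class'.
(b) Not entailed — 'on the porch' adds information not in the original event.
(c) Not entailed — Tomas spilled the milk, not the tub; the tub belongs to the filling event.
(d) Not entailed — 'carelessly' adds a manner not in (and inconsistent with) the original.
(e) Entailed — this follows by dropping conjuncts from the spilling event's description.
(f) Not entailed — 'was filling' is progressive on an accomplishment; it does not entail the completed 'filled'.

(a), (e)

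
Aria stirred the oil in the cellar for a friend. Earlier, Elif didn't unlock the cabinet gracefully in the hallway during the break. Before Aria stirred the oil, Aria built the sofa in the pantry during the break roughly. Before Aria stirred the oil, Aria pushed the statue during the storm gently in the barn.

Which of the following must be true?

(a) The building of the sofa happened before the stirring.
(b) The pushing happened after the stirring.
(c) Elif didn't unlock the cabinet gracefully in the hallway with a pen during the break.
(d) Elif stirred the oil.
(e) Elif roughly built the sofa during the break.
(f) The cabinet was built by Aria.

(a) Entailed — the narrative places the building before the stirring.
(b) Not entailed — the narrative places the pushing before the stirring, not after.
(c) Entailed — under negation, adding a further restriction is entailed: if no such unlocking event occurred, none occurred with a pen either.
(d) Not entailed — the passage has Aria stirring the oil, not Elif.
(e) Not entailed — the passage has Aria building the sofa, not Elif.
(f) Not entailed — Aria built the sofa, not the cabinet; the cabinet belongs to the unlocking event.

(a), (c)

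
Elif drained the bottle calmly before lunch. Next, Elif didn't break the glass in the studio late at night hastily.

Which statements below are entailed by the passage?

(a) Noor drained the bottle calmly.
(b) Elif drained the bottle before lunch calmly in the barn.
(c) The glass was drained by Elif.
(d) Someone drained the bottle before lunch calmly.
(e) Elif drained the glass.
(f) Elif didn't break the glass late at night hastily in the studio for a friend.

(d), (f)

(a) Not entailed — the passage has Elif draining the bottle, not Noor.
(b) Not entailed — 'in the barn' adds information not in the original event.
(c) Not entailed — Elif drained the bottle, not the glass; the glass belongs to the breaking event.
(d) Entailed — this follows by dropping conjuncts from the draining event's description.
(e) Not entailed — Elif drained the bottle, not the glass; the glass belongs to the breaking event.
(f) Entailed — under negation, adding a further restriction is entailed: if no such breaking event occurred, none occurred for a friend either.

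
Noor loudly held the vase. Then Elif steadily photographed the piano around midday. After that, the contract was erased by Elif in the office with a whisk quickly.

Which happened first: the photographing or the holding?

the holding

The connectives place the holding before the photographing.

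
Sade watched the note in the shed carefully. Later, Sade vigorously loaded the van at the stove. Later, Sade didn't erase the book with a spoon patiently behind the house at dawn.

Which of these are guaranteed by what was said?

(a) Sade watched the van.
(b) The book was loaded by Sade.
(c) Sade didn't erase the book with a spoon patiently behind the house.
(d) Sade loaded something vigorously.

(d)

(a) Not entailed — Sade watched the note, not the van; the van belongs to the loading event.
(b) Not entailed — Sade loaded the van, not the book; the book belongs to the erasing event.
(c) Not entailed — dropping 'at dawn' under negation is not valid — the original leaves open that Sade erased the book some other way.
(d) Entailed — this follows by dropping conjuncts from the loading event's description.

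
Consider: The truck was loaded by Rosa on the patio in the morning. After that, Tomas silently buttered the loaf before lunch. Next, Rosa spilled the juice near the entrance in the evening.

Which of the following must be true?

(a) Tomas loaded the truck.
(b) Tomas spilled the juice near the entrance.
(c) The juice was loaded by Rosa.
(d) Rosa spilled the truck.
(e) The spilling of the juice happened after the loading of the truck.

(a) Not entailed — the passage has Rosa loading the truck, not Tomas.
(b) Not entailed — the passage has Rosa spilling the juice, not Tomas.
(c) Not entailed — Rosa loaded the truck, not the juice; the juice belongs to the spilling event.
(d) Not entailed — Rosa spilled the juice, not the truck; the truck belongs to the loading event.
(e) Entailed — the narrative places the loading before the spilling.

(e)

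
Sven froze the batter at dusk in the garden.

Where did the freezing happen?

in the garden

'in the garden' marks the location of the freezing event.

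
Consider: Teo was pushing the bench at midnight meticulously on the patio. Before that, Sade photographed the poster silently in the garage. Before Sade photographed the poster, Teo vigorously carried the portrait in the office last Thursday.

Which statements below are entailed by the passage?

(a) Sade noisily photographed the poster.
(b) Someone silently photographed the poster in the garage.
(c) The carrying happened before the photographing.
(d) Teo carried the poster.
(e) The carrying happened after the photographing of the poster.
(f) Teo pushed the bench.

(b), (c), (f)

(a) Not entailed — 'noisily' adds a manner not in (and inconsistent with) the original.
(b) Entailed — every conjunct here is already in the original photographing event.
(c) Entailed — the narrative places the carrying before the photographing.
(d) Not entailed — Teo carried the portrait, not the poster; the poster belongs to the photographing event.
(e) Not entailed — the narrative places the carrying before the photographing, not after.
(f) Entailed — 'push' is an activity; 'was pushing' entails that some pushing happened, so 'pushed' holds.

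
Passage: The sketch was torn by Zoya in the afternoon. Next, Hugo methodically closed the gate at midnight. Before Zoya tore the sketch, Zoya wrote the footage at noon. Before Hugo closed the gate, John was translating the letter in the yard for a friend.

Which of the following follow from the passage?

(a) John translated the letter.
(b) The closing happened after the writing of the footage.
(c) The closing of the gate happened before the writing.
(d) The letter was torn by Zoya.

(b)

(a) Not entailed — 'was translating' is progressive on an accomplishment; it does not entail the completed 'translated'.
(b) Entailed — the narrative places the writing before the closing.
(c) Not entailed — the narrative places the writing before the closing, not after.
(d) Not entailed — Zoya tore the sketch, not the letter; the letter belongs to the translating event.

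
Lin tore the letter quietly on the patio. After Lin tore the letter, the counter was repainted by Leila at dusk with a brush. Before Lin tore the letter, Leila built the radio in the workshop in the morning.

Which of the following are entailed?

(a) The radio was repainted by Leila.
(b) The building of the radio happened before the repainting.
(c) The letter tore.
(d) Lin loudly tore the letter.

(b), (c)

(a) Not entailed — Leila repainted the counter, not the radio; the radio belongs to the building event.
(b) Entailed — the narrative places the building before the repainting.
(c) Entailed — 'Lin tore the letter' is causative; it entails the inchoative 'the letter tore'.
(d) Not entailed — 'loudly' adds a manner not in (and inconsistent with) the original.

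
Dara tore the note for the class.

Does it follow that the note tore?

yes

'Dara tore the note' is the causative; it entails the inchoative 'the note tore'.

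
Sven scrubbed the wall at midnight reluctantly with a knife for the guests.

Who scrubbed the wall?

'Sven' marks the agent of the scrubbing event.

Sven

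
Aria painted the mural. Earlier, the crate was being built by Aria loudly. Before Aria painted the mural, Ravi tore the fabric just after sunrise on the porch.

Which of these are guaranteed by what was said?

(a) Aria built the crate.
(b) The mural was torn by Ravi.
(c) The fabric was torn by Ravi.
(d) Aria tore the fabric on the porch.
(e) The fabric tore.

(a) Not entailed — 'was building' is progressive on an accomplishment; it does not entail the completed 'built'.
(b) Not entailed — Ravi tore the fabric, not the mural; the mural belongs to the painting event.
(c) Entailed — the original entails any weakening of itself; this just drops 'just after sunrise', 'on the porch'.
(d) Not entailed — the passage has Ravi tearing the fabric, not Aria.
(e) Entailed — 'Ravi tore the fabric' is causative; it entails the inchoative 'the fabric tore'.

(c), (e)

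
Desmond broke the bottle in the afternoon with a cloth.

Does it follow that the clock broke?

no

Nothing is said about any clock; only the bottle is affected.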